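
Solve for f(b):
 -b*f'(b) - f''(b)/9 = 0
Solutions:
 f(b) = C1 + C2*erf(3*sqrt(2)*b/2)


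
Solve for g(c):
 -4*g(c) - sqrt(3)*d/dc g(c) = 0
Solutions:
 g(c) = C1*exp(-4*sqrt(3)*c/3)


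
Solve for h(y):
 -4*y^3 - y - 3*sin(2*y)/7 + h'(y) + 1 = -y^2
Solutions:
 h(y) = C1 + y^4 - y^3/3 + y^2/2 - y - 3*cos(2*y)/14


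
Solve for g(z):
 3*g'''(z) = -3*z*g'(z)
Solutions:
 g(z) = C1 + Integral(C2*airyai(-z) + C3*airybi(-z), z)


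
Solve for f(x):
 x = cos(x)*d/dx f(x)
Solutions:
 f(x) = C1 + Integral(x/cos(x), x)


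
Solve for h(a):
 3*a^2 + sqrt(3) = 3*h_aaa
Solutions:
 h(a) = C1 + C2*a + C3*a^2 + a^5/60 + sqrt(3)*a^3/18


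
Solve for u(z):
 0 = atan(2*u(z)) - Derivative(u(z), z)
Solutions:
 Integral(1/atan(2*_y), (_y, u(z))) = C1 + z


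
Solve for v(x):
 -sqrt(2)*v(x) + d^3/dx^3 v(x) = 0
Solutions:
 v(x) = C3*exp(2^(1/6)*x) + (C1*sin(2^(1/6)*sqrt(3)*x/2) + C2*cos(2^(1/6)*sqrt(3)*x/2))*exp(-2^(1/6)*x/2)


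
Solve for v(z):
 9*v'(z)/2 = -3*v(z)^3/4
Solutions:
 v(z) = -sqrt(3)*sqrt(-1/(C1 - z))
 v(z) = sqrt(3)*sqrt(-1/(C1 - z))


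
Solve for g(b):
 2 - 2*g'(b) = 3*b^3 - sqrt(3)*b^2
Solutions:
 g(b) = C1 - 3*b^4/8 + sqrt(3)*b^3/6 + b


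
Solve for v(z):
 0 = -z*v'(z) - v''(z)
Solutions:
 v(z) = C1 + C2*erf(sqrt(2)*z/2)


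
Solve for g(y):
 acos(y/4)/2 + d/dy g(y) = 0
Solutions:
 g(y) = C1 - y*acos(y/4)/2 + sqrt(16 - y^2)/2


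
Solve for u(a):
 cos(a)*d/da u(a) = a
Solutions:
 u(a) = C1 + Integral(a/cos(a), a)


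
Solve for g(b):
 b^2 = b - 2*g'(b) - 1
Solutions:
 g(b) = C1 - b^3/6 + b^2/4 - b/2


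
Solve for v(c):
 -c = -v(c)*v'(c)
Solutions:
 v(c) = -sqrt(C1 + c^2)
 v(c) = sqrt(C1 + c^2)


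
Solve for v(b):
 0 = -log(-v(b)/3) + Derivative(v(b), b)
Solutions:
 -Integral(1/(log(-_y) - log(3)), (_y, v(b))) = C1 - b


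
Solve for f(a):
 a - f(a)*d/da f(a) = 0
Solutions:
 f(a) = -sqrt(C1 + a^2)
 f(a) = sqrt(C1 + a^2)


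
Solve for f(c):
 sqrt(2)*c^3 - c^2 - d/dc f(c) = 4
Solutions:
 f(c) = C1 + sqrt(2)*c^4/4 - c^3/3 - 4*c


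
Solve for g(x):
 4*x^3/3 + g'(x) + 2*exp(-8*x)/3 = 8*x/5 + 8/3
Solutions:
 g(x) = C1 - x^4/3 + 4*x^2/5 + 8*x/3 + exp(-8*x)/12


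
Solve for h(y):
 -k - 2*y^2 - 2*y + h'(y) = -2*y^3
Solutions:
 h(y) = C1 + k*y - y^4/2 + 2*y^3/3 + y^2


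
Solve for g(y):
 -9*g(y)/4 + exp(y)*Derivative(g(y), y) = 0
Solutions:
 g(y) = C1*exp(-9*exp(-y)/4)


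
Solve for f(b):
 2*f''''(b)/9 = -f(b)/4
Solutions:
 f(b) = (C1*sin(2^(3/4)*sqrt(3)*b/4) + C2*cos(2^(3/4)*sqrt(3)*b/4))*exp(-2^(3/4)*sqrt(3)*b/4) + (C3*sin(2^(3/4)*sqrt(3)*b/4) + C4*cos(2^(3/4)*sqrt(3)*b/4))*exp(2^(3/4)*sqrt(3)*b/4)


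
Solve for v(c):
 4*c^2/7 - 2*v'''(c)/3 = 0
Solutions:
 v(c) = C1 + C2*c + C3*c^2 + c^5/70


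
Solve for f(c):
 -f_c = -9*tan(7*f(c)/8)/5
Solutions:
 f(c) = -8*asin(C1*exp(63*c/40))/7 + 8*pi/7
 f(c) = 8*asin(C1*exp(63*c/40))/7


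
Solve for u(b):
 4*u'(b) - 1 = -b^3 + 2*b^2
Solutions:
 u(b) = C1 - b^4/16 + b^3/6 + b/4


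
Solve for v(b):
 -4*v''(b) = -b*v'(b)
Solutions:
 v(b) = C1 + C2*erfi(sqrt(2)*b/4)


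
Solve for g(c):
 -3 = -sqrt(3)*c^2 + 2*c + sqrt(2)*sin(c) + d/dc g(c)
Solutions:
 g(c) = C1 + sqrt(3)*c^3/3 - c^2 - 3*c + sqrt(2)*cos(c)


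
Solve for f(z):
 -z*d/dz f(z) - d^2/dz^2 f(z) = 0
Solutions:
 f(z) = C1 + C2*erf(sqrt(2)*z/2)


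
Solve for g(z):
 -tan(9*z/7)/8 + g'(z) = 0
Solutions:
 g(z) = C1 - 7*log(cos(9*z/7))/72


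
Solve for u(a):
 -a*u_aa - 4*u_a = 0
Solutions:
 u(a) = C1 + C2/a^3


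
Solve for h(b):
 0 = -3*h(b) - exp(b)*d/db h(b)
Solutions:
 h(b) = C1*exp(3*exp(-b))


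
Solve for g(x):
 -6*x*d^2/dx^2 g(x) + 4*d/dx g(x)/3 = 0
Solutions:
 g(x) = C1 + C2*x^(11/9)


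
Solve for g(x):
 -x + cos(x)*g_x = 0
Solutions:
 g(x) = C1 + Integral(x/cos(x), x)


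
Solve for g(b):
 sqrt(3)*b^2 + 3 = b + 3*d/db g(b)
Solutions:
 g(b) = C1 + sqrt(3)*b^3/9 - b^2/6 + b


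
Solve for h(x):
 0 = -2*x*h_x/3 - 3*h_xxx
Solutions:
 h(x) = C1 + Integral(C2*airyai(-6^(1/3)*x/3) + C3*airybi(-6^(1/3)*x/3), x)


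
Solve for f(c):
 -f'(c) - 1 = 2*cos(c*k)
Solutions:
 f(c) = C1 - c - 2*sin(c*k)/k


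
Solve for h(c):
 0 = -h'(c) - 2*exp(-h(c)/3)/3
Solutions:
 h(c) = 3*log(C1 - 2*c/9)


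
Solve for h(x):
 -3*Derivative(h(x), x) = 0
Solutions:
 h(x) = C1


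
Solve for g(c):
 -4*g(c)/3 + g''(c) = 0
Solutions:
 g(c) = C1*exp(-2*sqrt(3)*c/3) + C2*exp(2*sqrt(3)*c/3)


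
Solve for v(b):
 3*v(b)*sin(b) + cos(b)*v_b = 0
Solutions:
 v(b) = C1*cos(b)^3


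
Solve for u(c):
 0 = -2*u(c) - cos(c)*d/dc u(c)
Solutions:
 u(c) = C1*(sin(c) - 1)/(sin(c) + 1)


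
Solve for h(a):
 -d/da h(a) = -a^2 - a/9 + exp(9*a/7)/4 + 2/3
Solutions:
 h(a) = C1 + a^3/3 + a^2/18 - 2*a/3 - 7*exp(9*a/7)/36


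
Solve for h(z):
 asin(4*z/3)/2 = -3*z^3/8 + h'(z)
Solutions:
 h(z) = C1 + 3*z^4/32 + z*asin(4*z/3)/2 + sqrt(9 - 16*z^2)/8


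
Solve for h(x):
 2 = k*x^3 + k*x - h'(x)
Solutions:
 h(x) = C1 + k*x^4/4 + k*x^2/2 - 2*x


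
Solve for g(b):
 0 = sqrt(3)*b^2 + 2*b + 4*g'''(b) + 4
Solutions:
 g(b) = C1 + C2*b + C3*b^2 - sqrt(3)*b^5/240 - b^4/48 - b^3/6


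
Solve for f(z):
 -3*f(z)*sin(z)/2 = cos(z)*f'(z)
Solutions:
 f(z) = C1*cos(z)^(3/2)


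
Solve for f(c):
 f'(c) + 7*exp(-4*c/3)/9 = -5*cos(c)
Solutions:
 f(c) = C1 - 5*sin(c) + 7*exp(-4*c/3)/12


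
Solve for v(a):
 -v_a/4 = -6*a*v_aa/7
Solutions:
 v(a) = C1 + C2*a^(31/24)


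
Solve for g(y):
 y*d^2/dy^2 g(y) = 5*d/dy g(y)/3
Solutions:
 g(y) = C1 + C2*y^(8/3)


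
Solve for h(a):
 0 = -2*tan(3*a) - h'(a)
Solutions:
 h(a) = C1 + 2*log(cos(3*a))/3


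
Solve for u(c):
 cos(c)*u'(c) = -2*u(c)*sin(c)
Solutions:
 u(c) = C1*cos(c)^2


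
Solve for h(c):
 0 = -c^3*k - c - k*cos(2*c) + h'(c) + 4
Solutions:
 h(c) = C1 + c^4*k/4 + c^2/2 - 4*c + k*sin(2*c)/2


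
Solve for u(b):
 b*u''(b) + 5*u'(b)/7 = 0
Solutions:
 u(b) = C1 + C2*b^(2/7)


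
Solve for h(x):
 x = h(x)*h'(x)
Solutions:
 h(x) = -sqrt(C1 + x^2)
 h(x) = sqrt(C1 + x^2)


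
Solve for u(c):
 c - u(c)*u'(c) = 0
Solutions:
 u(c) = -sqrt(C1 + c^2)
 u(c) = sqrt(C1 + c^2)


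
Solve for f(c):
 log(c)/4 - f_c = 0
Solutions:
 f(c) = C1 + c*log(c)/4 - c/4


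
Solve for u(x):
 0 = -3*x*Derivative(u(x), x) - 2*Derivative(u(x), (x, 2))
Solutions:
 u(x) = C1 + C2*erf(sqrt(3)*x/2)


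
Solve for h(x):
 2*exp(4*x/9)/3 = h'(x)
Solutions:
 h(x) = C1 + 3*exp(4*x/9)/2


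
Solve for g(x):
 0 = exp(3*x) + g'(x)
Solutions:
 g(x) = C1 - exp(3*x)/3


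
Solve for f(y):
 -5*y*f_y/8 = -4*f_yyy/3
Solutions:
 f(y) = C1 + Integral(C2*airyai(30^(1/3)*y/4) + C3*airybi(30^(1/3)*y/4), y)


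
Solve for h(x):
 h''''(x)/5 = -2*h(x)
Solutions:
 h(x) = (C1*sin(2^(3/4)*5^(1/4)*x/2) + C2*cos(2^(3/4)*5^(1/4)*x/2))*exp(-2^(3/4)*5^(1/4)*x/2) + (C3*sin(2^(3/4)*5^(1/4)*x/2) + C4*cos(2^(3/4)*5^(1/4)*x/2))*exp(2^(3/4)*5^(1/4)*x/2)


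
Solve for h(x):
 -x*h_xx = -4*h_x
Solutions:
 h(x) = C1 + C2*x^5


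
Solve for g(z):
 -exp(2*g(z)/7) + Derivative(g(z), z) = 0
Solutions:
 g(z) = 7*log(-sqrt(-1/(C1 + z))) - 7*log(2) + 7*log(14)/2
 g(z) = 7*log(-1/(C1 + z))/2 - 7*log(2) + 7*log(14)/2


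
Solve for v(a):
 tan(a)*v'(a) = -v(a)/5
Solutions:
 v(a) = C1/sin(a)^(1/5)


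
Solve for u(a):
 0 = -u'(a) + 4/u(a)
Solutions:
 u(a) = -sqrt(C1 + 8*a)
 u(a) = sqrt(C1 + 8*a)


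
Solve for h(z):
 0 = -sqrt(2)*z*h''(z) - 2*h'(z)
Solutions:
 h(z) = C1 + C2*z^(1 - sqrt(2))


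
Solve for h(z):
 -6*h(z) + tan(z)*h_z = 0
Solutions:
 h(z) = C1*sin(z)^6


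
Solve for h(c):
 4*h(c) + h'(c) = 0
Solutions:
 h(c) = C1*exp(-4*c)


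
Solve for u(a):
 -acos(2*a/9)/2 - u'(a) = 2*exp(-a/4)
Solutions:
 u(a) = C1 - a*acos(2*a/9)/2 + sqrt(81 - 4*a^2)/4 + 8*exp(-a/4)


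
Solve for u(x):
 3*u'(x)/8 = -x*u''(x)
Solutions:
 u(x) = C1 + C2*x^(5/8)


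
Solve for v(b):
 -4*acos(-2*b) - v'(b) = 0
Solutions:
 v(b) = C1 - 4*b*acos(-2*b) - 2*sqrt(1 - 4*b^2)


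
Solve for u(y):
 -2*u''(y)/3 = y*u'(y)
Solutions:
 u(y) = C1 + C2*erf(sqrt(3)*y/2)


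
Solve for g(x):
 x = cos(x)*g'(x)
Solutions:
 g(x) = C1 + Integral(x/cos(x), x)


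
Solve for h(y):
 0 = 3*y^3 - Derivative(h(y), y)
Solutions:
 h(y) = C1 + 3*y^4/4


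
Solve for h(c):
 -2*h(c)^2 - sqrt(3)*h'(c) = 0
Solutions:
 h(c) = 3/(C1 + 2*sqrt(3)*c)


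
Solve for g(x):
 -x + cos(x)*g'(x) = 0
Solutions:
 g(x) = C1 + Integral(x/cos(x), x)


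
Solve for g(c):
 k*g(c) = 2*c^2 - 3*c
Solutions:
 g(c) = c*(2*c - 3)/k


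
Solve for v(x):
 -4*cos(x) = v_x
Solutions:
 v(x) = C1 - 4*sin(x)


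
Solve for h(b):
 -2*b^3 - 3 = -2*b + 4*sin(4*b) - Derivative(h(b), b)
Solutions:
 h(b) = C1 + b^4/2 - b^2 + 3*b - cos(4*b)


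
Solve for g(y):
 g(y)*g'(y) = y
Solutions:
 g(y) = -sqrt(C1 + y^2)
 g(y) = sqrt(C1 + y^2)


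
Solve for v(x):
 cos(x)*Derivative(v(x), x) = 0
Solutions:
 v(x) = C1


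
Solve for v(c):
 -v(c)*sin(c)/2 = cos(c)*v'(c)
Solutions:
 v(c) = C1*sqrt(cos(c))


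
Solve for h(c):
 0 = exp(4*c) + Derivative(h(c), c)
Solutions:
 h(c) = C1 - exp(4*c)/4


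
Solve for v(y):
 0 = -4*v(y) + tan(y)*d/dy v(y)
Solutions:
 v(y) = C1*sin(y)^4


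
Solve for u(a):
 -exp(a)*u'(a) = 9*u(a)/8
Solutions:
 u(a) = C1*exp(9*exp(-a)/8)


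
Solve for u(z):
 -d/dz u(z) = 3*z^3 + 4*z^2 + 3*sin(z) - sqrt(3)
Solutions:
 u(z) = C1 - 3*z^4/4 - 4*z^3/3 + sqrt(3)*z + 3*cos(z)


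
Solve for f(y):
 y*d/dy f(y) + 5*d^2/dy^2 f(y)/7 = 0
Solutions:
 f(y) = C1 + C2*erf(sqrt(70)*y/10)


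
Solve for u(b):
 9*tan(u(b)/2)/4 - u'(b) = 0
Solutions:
 u(b) = -2*asin(C1*exp(9*b/8)) + 2*pi
 u(b) = 2*asin(C1*exp(9*b/8))


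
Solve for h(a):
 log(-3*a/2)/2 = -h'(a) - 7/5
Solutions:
 h(a) = C1 - a*log(-a)/2 + a*(-log(3) - 9/10 + log(6)/2)


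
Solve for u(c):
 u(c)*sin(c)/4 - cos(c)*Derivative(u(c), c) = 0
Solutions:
 u(c) = C1/cos(c)^(1/4)


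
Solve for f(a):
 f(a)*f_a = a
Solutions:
 f(a) = -sqrt(C1 + a^2)
 f(a) = sqrt(C1 + a^2)


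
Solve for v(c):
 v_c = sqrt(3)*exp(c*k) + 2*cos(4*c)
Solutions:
 v(c) = C1 + sin(4*c)/2 + sqrt(3)*exp(c*k)/k


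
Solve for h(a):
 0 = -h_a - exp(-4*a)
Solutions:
 h(a) = C1 + exp(-4*a)/4


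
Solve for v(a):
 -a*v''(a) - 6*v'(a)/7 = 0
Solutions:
 v(a) = C1 + C2*a^(1/7)


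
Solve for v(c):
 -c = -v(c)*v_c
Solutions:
 v(c) = -sqrt(C1 + c^2)
 v(c) = sqrt(C1 + c^2)


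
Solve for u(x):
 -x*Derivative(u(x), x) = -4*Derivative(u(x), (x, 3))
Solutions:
 u(x) = C1 + Integral(C2*airyai(2^(1/3)*x/2) + C3*airybi(2^(1/3)*x/2), x)


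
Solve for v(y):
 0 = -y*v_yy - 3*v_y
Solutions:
 v(y) = C1 + C2/y^2


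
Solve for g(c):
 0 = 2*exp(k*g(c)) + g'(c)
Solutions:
 g(c) = Piecewise((log(1/(C1*k + 2*c*k))/k, Ne(k, 0)), (nan, True))
 g(c) = Piecewise((C1 - 2*c, Eq(k, 0)), (nan, True))


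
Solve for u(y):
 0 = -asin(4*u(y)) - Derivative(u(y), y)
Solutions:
 Integral(1/asin(4*_y), (_y, u(y))) = C1 - y


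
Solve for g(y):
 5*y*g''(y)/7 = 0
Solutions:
 g(y) = C1 + C2*y


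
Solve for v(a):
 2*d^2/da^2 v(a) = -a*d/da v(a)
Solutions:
 v(a) = C1 + C2*erf(a/2)


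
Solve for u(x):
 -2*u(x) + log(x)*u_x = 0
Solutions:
 u(x) = C1*exp(2*li(x))


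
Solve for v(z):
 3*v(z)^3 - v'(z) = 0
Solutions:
 v(z) = -sqrt(2)*sqrt(-1/(C1 + 3*z))/2
 v(z) = sqrt(2)*sqrt(-1/(C1 + 3*z))/2


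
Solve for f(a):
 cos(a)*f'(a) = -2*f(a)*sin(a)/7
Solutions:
 f(a) = C1*cos(a)^(2/7)


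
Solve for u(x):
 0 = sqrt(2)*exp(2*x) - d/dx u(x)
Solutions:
 u(x) = C1 + sqrt(2)*exp(2*x)/2


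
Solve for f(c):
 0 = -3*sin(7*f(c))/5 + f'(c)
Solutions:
 -3*c/5 + log(cos(7*f(c)) - 1)/14 - log(cos(7*f(c)) + 1)/14 = C1


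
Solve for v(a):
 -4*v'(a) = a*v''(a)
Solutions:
 v(a) = C1 + C2/a^3


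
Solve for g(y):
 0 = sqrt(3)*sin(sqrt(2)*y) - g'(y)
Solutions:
 g(y) = C1 - sqrt(6)*cos(sqrt(2)*y)/2


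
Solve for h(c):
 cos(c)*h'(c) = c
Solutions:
 h(c) = C1 + Integral(c/cos(c), c)


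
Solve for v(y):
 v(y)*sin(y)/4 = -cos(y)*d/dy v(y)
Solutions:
 v(y) = C1*cos(y)^(1/4)


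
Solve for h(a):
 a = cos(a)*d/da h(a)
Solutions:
 h(a) = C1 + Integral(a/cos(a), a)


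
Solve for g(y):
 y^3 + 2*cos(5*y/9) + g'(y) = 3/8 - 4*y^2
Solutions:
 g(y) = C1 - y^4/4 - 4*y^3/3 + 3*y/8 - 18*sin(5*y/9)/5


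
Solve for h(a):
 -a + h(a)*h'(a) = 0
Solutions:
 h(a) = -sqrt(C1 + a^2)
 h(a) = sqrt(C1 + a^2)


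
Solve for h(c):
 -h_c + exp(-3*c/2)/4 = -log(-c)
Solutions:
 h(c) = C1 + c*log(-c) - c - exp(-3*c/2)/6


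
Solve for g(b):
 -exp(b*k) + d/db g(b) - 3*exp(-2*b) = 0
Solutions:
 g(b) = C1 - 3*exp(-2*b)/2 + exp(b*k)/k


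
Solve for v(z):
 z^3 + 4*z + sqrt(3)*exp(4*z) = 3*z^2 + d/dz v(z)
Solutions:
 v(z) = C1 + z^4/4 - z^3 + 2*z^2 + sqrt(3)*exp(4*z)/4


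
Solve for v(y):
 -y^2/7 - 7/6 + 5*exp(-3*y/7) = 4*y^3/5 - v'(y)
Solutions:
 v(y) = C1 + y^4/5 + y^3/21 + 7*y/6 + 35*exp(-3*y/7)/3


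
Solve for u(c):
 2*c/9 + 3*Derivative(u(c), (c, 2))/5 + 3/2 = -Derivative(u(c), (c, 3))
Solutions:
 u(c) = C1 + C2*c + C3*exp(-3*c/5) - 5*c^3/81 - 305*c^2/324


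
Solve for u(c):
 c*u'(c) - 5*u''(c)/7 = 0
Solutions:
 u(c) = C1 + C2*erfi(sqrt(70)*c/10)


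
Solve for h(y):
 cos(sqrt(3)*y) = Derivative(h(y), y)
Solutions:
 h(y) = C1 + sqrt(3)*sin(sqrt(3)*y)/3


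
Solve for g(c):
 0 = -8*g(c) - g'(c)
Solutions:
 g(c) = C1*exp(-8*c)


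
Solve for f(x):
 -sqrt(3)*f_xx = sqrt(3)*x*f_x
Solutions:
 f(x) = C1 + C2*erf(sqrt(2)*x/2)


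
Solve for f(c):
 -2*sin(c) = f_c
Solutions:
 f(c) = C1 + 2*cos(c)


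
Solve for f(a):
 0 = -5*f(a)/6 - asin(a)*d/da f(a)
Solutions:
 f(a) = C1*exp(-5*Integral(1/asin(a), a)/6)


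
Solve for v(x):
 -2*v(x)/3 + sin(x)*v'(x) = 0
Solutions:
 v(x) = C1*(cos(x) - 1)^(1/3)/(cos(x) + 1)^(1/3)


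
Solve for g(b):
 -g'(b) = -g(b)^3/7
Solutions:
 g(b) = -sqrt(14)*sqrt(-1/(C1 + b))/2
 g(b) = sqrt(14)*sqrt(-1/(C1 + b))/2


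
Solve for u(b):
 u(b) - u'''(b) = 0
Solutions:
 u(b) = C3*exp(b) + (C1*sin(sqrt(3)*b/2) + C2*cos(sqrt(3)*b/2))*exp(-b/2)


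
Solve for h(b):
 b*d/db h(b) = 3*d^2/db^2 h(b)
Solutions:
 h(b) = C1 + C2*erfi(sqrt(6)*b/6)


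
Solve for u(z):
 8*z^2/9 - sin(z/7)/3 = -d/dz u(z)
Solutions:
 u(z) = C1 - 8*z^3/27 - 7*cos(z/7)/3


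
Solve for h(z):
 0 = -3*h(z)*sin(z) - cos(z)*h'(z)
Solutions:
 h(z) = C1*cos(z)^3


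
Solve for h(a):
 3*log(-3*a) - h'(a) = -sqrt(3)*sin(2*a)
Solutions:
 h(a) = C1 + 3*a*log(-a) - 3*a + 3*a*log(3) - sqrt(3)*cos(2*a)/2


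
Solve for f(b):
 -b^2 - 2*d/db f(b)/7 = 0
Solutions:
 f(b) = C1 - 7*b^3/6


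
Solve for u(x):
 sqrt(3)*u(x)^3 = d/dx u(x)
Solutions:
 u(x) = -sqrt(2)*sqrt(-1/(C1 + sqrt(3)*x))/2
 u(x) = sqrt(2)*sqrt(-1/(C1 + sqrt(3)*x))/2


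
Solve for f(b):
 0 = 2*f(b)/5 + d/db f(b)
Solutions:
 f(b) = C1*exp(-2*b/5)


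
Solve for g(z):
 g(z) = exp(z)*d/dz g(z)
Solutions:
 g(z) = C1*exp(-exp(-z))


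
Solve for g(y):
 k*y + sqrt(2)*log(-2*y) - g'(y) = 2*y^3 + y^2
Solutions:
 g(y) = C1 + k*y^2/2 - y^4/2 - y^3/3 + sqrt(2)*y*log(-y) + sqrt(2)*y*(-1 + log(2))


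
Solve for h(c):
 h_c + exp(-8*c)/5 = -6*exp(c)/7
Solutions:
 h(c) = C1 - 6*exp(c)/7 + exp(-8*c)/40


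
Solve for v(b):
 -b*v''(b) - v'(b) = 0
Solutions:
 v(b) = C1 + C2*log(b)


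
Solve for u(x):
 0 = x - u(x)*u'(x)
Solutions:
 u(x) = -sqrt(C1 + x^2)
 u(x) = sqrt(C1 + x^2)


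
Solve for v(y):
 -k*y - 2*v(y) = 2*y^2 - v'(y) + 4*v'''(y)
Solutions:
 v(y) = C1*exp(3^(1/3)*y*(3^(1/3)/(sqrt(321) + 18)^(1/3) + (sqrt(321) + 18)^(1/3))/12)*sin(3^(1/6)*y*(-3^(2/3)*(sqrt(321) + 18)^(1/3) + 3/(sqrt(321) + 18)^(1/3))/12) + C2*exp(3^(1/3)*y*(3^(1/3)/(sqrt(321) + 18)^(1/3) + (sqrt(321) + 18)^(1/3))/12)*cos(3^(1/6)*y*(-3^(2/3)*(sqrt(321) + 18)^(1/3) + 3/(sqrt(321) + 18)^(1/3))/12) + C3*exp(-3^(1/3)*y*(3^(1/3)/(sqrt(321) + 18)^(1/3) + (sqrt(321) + 18)^(1/3))/6) - k*y/2 - k/4 - y^2 - y - 1/2


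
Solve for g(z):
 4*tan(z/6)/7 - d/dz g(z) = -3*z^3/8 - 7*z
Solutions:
 g(z) = C1 + 3*z^4/32 + 7*z^2/2 - 24*log(cos(z/6))/7


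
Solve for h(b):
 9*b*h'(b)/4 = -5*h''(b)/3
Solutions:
 h(b) = C1 + C2*erf(3*sqrt(30)*b/20)


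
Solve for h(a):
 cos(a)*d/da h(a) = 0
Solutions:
 h(a) = C1


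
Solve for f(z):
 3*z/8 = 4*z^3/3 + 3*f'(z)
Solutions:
 f(z) = C1 - z^4/9 + z^2/16


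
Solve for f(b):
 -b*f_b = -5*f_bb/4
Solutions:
 f(b) = C1 + C2*erfi(sqrt(10)*b/5)


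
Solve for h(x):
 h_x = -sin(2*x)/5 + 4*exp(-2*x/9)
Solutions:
 h(x) = C1 + cos(2*x)/10 - 18*exp(-2*x/9)


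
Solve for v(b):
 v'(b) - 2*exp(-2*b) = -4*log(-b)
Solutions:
 v(b) = C1 - 4*b*log(-b) + 4*b - exp(-2*b)


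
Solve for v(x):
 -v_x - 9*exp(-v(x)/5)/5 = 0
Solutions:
 v(x) = 5*log(C1 - 9*x/25)


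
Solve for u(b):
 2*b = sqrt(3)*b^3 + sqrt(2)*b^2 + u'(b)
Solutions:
 u(b) = C1 - sqrt(3)*b^4/4 - sqrt(2)*b^3/3 + b^2


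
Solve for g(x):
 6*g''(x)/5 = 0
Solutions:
 g(x) = C1 + C2*x


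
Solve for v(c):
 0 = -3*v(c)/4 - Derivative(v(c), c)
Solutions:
 v(c) = C1*exp(-3*c/4)


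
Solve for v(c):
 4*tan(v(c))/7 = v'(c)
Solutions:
 v(c) = pi - asin(C1*exp(4*c/7))
 v(c) = asin(C1*exp(4*c/7))


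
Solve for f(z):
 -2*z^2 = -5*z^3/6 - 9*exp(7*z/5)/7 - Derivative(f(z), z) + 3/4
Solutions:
 f(z) = C1 - 5*z^4/24 + 2*z^3/3 + 3*z/4 - 45*exp(7*z/5)/49


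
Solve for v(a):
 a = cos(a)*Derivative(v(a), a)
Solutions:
 v(a) = C1 + Integral(a/cos(a), a)


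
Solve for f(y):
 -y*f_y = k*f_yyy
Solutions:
 f(y) = C1 + Integral(C2*airyai(y*(-1/k)^(1/3)) + C3*airybi(y*(-1/k)^(1/3)), y)


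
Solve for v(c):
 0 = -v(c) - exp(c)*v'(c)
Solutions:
 v(c) = C1*exp(exp(-c))


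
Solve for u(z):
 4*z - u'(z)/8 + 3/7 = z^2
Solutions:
 u(z) = C1 - 8*z^3/3 + 16*z^2 + 24*z/7


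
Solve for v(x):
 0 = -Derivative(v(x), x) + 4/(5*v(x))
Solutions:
 v(x) = -sqrt(C1 + 40*x)/5
 v(x) = sqrt(C1 + 40*x)/5


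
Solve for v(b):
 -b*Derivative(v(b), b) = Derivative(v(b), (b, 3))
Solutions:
 v(b) = C1 + Integral(C2*airyai(-b) + C3*airybi(-b), b)


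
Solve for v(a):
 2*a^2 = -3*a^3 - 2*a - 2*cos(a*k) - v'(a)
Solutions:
 v(a) = C1 - 3*a^4/4 - 2*a^3/3 - a^2 - 2*sin(a*k)/k


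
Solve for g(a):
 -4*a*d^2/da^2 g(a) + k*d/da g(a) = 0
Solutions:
 g(a) = C1 + a^(re(k)/4 + 1)*(C2*sin(log(a)*Abs(im(k))/4) + C3*cos(log(a)*im(k)/4))


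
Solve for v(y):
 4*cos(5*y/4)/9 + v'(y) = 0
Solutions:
 v(y) = C1 - 16*sin(5*y/4)/45


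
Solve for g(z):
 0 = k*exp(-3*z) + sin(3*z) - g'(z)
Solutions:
 g(z) = C1 - k*exp(-3*z)/3 - cos(3*z)/3


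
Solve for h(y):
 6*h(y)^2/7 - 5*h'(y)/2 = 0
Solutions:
 h(y) = -35/(C1 + 12*y)


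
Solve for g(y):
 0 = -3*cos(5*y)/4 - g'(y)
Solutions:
 g(y) = C1 - 3*sin(5*y)/20


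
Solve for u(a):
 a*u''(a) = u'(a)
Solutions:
 u(a) = C1 + C2*a^2


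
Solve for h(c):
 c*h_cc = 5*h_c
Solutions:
 h(c) = C1 + C2*c^6


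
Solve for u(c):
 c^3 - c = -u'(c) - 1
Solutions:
 u(c) = C1 - c^4/4 + c^2/2 - c


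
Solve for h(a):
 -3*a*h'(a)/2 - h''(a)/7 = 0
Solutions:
 h(a) = C1 + C2*erf(sqrt(21)*a/2)


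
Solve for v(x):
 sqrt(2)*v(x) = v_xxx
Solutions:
 v(x) = C3*exp(2^(1/6)*x) + (C1*sin(2^(1/6)*sqrt(3)*x/2) + C2*cos(2^(1/6)*sqrt(3)*x/2))*exp(-2^(1/6)*x/2)


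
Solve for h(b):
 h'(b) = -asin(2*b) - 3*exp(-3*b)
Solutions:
 h(b) = C1 - b*asin(2*b) - sqrt(1 - 4*b^2)/2 + exp(-3*b)


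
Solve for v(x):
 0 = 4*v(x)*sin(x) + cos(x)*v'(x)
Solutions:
 v(x) = C1*cos(x)^4


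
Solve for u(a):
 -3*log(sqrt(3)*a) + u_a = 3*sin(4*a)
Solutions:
 u(a) = C1 + 3*a*log(a) - 3*a + 3*a*log(3)/2 - 3*cos(4*a)/4


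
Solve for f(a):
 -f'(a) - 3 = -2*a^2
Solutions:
 f(a) = C1 + 2*a^3/3 - 3*a


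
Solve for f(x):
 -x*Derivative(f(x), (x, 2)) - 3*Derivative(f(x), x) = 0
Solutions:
 f(x) = C1 + C2/x^2


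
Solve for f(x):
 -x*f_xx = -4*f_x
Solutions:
 f(x) = C1 + C2*x^5


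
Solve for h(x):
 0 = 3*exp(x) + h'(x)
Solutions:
 h(x) = C1 - 3*exp(x)


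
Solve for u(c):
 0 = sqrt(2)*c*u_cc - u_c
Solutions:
 u(c) = C1 + C2*c^(sqrt(2)/2 + 1)


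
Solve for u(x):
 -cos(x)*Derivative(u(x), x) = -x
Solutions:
 u(x) = C1 + Integral(x/cos(x), x)


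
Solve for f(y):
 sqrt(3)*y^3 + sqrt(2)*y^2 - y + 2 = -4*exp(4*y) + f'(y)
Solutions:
 f(y) = C1 + sqrt(3)*y^4/4 + sqrt(2)*y^3/3 - y^2/2 + 2*y + exp(4*y)


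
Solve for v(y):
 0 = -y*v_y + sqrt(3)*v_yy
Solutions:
 v(y) = C1 + C2*erfi(sqrt(2)*3^(3/4)*y/6)


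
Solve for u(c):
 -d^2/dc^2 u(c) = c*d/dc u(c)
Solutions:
 u(c) = C1 + C2*erf(sqrt(2)*c/2)


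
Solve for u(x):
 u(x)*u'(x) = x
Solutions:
 u(x) = -sqrt(C1 + x^2)
 u(x) = sqrt(C1 + x^2)


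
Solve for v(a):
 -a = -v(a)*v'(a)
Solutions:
 v(a) = -sqrt(C1 + a^2)
 v(a) = sqrt(C1 + a^2)


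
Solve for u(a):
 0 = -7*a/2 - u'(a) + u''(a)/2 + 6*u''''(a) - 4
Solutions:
 u(a) = C1 + C4*exp(a/2) - 7*a^2/4 - 23*a/4 + (C2*sin(sqrt(39)*a/12) + C3*cos(sqrt(39)*a/12))*exp(-a/4)


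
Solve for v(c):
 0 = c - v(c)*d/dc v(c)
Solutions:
 v(c) = -sqrt(C1 + c^2)
 v(c) = sqrt(C1 + c^2)


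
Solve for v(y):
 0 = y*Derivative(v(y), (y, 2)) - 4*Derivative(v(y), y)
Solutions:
 v(y) = C1 + C2*y^5


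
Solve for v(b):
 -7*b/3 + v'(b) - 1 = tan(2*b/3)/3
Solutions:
 v(b) = C1 + 7*b^2/6 + b - log(cos(2*b/3))/2


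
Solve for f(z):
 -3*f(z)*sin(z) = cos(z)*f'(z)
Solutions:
 f(z) = C1*cos(z)^3


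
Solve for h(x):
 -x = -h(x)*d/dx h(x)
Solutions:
 h(x) = -sqrt(C1 + x^2)
 h(x) = sqrt(C1 + x^2)


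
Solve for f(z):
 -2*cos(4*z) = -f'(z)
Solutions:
 f(z) = C1 + sin(4*z)/2


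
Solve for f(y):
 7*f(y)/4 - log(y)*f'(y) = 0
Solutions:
 f(y) = C1*exp(7*li(y)/4)


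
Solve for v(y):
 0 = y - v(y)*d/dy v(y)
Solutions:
 v(y) = -sqrt(C1 + y^2)
 v(y) = sqrt(C1 + y^2)


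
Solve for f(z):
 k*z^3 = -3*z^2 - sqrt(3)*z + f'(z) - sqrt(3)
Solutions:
 f(z) = C1 + k*z^4/4 + z^3 + sqrt(3)*z^2/2 + sqrt(3)*z


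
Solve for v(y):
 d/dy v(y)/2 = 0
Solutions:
 v(y) = C1


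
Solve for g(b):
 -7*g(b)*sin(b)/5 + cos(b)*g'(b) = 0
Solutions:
 g(b) = C1/cos(b)^(7/5)


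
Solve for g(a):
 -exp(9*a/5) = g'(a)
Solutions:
 g(a) = C1 - 5*exp(9*a/5)/9


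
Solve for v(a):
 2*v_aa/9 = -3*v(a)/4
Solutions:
 v(a) = C1*sin(3*sqrt(6)*a/4) + C2*cos(3*sqrt(6)*a/4)


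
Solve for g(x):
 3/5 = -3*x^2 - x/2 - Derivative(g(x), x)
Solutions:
 g(x) = C1 - x^3 - x^2/4 - 3*x/5


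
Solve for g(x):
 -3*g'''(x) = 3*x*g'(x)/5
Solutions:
 g(x) = C1 + Integral(C2*airyai(-5^(2/3)*x/5) + C3*airybi(-5^(2/3)*x/5), x)


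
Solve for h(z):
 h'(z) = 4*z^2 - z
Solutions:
 h(z) = C1 + 4*z^3/3 - z^2/2


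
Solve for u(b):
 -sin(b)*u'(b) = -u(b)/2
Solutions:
 u(b) = C1*(cos(b) - 1)^(1/4)/(cos(b) + 1)^(1/4)


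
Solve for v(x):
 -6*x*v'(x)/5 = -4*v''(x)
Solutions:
 v(x) = C1 + C2*erfi(sqrt(15)*x/10)


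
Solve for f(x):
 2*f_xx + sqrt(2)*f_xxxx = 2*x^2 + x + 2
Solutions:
 f(x) = C1 + C2*x + C3*sin(2^(1/4)*x) + C4*cos(2^(1/4)*x) + x^4/12 + x^3/12 + x^2*(1 - sqrt(2))/2


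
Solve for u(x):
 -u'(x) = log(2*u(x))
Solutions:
 Integral(1/(log(_y) + log(2)), (_y, u(x))) = C1 - x


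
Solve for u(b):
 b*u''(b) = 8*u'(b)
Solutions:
 u(b) = C1 + C2*b^9


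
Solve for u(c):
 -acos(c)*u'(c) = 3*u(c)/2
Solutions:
 u(c) = C1*exp(-3*Integral(1/acos(c), c)/2)


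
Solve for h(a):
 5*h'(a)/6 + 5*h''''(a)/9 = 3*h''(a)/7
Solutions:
 h(a) = C1 + C2*exp(210^(1/3)*a*(6*210^(1/3)/(sqrt(1455265) + 1225)^(1/3) + (sqrt(1455265) + 1225)^(1/3))/140)*sin(3^(1/6)*70^(1/3)*a*(-3^(2/3)*(sqrt(1455265) + 1225)^(1/3) + 18*70^(1/3)/(sqrt(1455265) + 1225)^(1/3))/140) + C3*exp(210^(1/3)*a*(6*210^(1/3)/(sqrt(1455265) + 1225)^(1/3) + (sqrt(1455265) + 1225)^(1/3))/140)*cos(3^(1/6)*70^(1/3)*a*(-3^(2/3)*(sqrt(1455265) + 1225)^(1/3) + 18*70^(1/3)/(sqrt(1455265) + 1225)^(1/3))/140) + C4*exp(-210^(1/3)*a*(6*210^(1/3)/(sqrt(1455265) + 1225)^(1/3) + (sqrt(1455265) + 1225)^(1/3))/70)


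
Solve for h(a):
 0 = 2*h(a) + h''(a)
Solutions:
 h(a) = C1*sin(sqrt(2)*a) + C2*cos(sqrt(2)*a)


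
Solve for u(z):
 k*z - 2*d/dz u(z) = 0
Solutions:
 u(z) = C1 + k*z^2/4


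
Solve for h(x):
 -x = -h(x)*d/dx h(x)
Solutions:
 h(x) = -sqrt(C1 + x^2)
 h(x) = sqrt(C1 + x^2)


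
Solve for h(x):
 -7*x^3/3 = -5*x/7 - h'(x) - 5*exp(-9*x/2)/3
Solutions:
 h(x) = C1 + 7*x^4/12 - 5*x^2/14 + 10*exp(-9*x/2)/27


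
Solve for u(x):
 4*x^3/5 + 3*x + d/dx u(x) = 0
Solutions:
 u(x) = C1 - x^4/5 - 3*x^2/2


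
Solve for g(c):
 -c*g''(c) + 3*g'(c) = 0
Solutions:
 g(c) = C1 + C2*c^4


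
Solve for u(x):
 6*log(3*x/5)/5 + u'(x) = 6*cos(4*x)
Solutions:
 u(x) = C1 - 6*x*log(x)/5 - 6*x*log(3)/5 + 6*x/5 + 6*x*log(5)/5 + 3*sin(4*x)/2


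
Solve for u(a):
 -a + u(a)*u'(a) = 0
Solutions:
 u(a) = -sqrt(C1 + a^2)
 u(a) = sqrt(C1 + a^2)


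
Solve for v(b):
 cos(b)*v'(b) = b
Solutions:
 v(b) = C1 + Integral(b/cos(b), b)


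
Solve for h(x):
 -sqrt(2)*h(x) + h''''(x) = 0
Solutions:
 h(x) = C1*exp(-2^(1/8)*x) + C2*exp(2^(1/8)*x) + C3*sin(2^(1/8)*x) + C4*cos(2^(1/8)*x)


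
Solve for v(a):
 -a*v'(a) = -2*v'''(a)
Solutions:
 v(a) = C1 + Integral(C2*airyai(2^(2/3)*a/2) + C3*airybi(2^(2/3)*a/2), a)


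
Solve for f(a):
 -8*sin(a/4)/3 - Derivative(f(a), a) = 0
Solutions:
 f(a) = C1 + 32*cos(a/4)/3


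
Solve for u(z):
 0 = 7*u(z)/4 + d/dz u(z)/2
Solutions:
 u(z) = C1*exp(-7*z/2)


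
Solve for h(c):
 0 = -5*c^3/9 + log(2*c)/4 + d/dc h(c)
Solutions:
 h(c) = C1 + 5*c^4/36 - c*log(c)/4 - c*log(2)/4 + c/4


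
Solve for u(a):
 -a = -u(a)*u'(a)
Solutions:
 u(a) = -sqrt(C1 + a^2)
 u(a) = sqrt(C1 + a^2)


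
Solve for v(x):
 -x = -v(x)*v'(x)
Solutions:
 v(x) = -sqrt(C1 + x^2)
 v(x) = sqrt(C1 + x^2)


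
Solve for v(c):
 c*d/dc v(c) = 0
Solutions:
 v(c) = C1


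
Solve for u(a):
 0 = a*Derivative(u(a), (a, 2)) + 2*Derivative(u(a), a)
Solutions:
 u(a) = C1 + C2/a


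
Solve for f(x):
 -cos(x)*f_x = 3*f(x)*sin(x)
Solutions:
 f(x) = C1*cos(x)^3


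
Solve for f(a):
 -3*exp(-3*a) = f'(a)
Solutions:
 f(a) = C1 + exp(-3*a)


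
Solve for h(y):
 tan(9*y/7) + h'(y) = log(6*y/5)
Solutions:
 h(y) = C1 + y*log(y) - y*log(5) - y + y*log(6) + 7*log(cos(9*y/7))/9


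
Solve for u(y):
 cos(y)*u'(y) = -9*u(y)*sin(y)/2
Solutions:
 u(y) = C1*cos(y)^(9/2)


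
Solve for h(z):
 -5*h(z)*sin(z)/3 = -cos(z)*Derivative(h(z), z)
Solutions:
 h(z) = C1/cos(z)^(5/3)


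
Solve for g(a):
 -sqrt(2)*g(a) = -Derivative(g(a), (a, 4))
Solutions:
 g(a) = C1*exp(-2^(1/8)*a) + C2*exp(2^(1/8)*a) + C3*sin(2^(1/8)*a) + C4*cos(2^(1/8)*a)


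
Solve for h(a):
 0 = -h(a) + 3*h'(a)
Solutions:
 h(a) = C1*exp(a/3)


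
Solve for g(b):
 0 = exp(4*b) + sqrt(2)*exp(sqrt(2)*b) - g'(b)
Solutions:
 g(b) = C1 + exp(4*b)/4 + exp(sqrt(2)*b)


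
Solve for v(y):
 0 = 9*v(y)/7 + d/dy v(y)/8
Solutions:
 v(y) = C1*exp(-72*y/7)


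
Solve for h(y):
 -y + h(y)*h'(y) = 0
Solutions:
 h(y) = -sqrt(C1 + y^2)
 h(y) = sqrt(C1 + y^2)


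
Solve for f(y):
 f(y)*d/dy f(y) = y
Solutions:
 f(y) = -sqrt(C1 + y^2)
 f(y) = sqrt(C1 + y^2)


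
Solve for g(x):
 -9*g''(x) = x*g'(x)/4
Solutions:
 g(x) = C1 + C2*erf(sqrt(2)*x/12)


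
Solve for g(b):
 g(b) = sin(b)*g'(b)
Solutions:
 g(b) = C1*sqrt(cos(b) - 1)/sqrt(cos(b) + 1)


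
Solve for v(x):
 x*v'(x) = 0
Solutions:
 v(x) = C1


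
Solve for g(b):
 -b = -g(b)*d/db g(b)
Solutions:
 g(b) = -sqrt(C1 + b^2)
 g(b) = sqrt(C1 + b^2)


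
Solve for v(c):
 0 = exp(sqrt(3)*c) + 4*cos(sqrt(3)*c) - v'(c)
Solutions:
 v(c) = C1 + sqrt(3)*exp(sqrt(3)*c)/3 + 4*sqrt(3)*sin(sqrt(3)*c)/3


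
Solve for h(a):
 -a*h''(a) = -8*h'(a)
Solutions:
 h(a) = C1 + C2*a^9


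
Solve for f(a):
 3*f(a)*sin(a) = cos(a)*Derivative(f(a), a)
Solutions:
 f(a) = C1/cos(a)^3


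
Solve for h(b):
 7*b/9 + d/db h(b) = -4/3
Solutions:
 h(b) = C1 - 7*b^2/18 - 4*b/3


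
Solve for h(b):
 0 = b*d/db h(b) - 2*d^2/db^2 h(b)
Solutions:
 h(b) = C1 + C2*erfi(b/2)


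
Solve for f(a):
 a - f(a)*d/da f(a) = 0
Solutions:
 f(a) = -sqrt(C1 + a^2)
 f(a) = sqrt(C1 + a^2)


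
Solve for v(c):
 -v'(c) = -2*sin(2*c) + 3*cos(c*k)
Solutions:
 v(c) = C1 - cos(2*c) - 3*sin(c*k)/k


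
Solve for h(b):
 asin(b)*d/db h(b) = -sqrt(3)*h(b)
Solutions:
 h(b) = C1*exp(-sqrt(3)*Integral(1/asin(b), b))


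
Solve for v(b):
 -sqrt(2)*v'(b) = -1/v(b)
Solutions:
 v(b) = -sqrt(C1 + sqrt(2)*b)
 v(b) = sqrt(C1 + sqrt(2)*b)


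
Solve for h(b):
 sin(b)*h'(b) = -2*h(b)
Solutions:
 h(b) = C1*(cos(b) + 1)/(cos(b) - 1)


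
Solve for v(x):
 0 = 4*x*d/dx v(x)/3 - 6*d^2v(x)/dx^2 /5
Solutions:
 v(x) = C1 + C2*erfi(sqrt(5)*x/3)


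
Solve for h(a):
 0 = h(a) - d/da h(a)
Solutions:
 h(a) = C1*exp(a)


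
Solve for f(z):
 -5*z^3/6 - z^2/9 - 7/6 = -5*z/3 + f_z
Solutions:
 f(z) = C1 - 5*z^4/24 - z^3/27 + 5*z^2/6 - 7*z/6


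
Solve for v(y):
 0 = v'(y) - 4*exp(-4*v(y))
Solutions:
 v(y) = log(-I*(C1 + 16*y)^(1/4))
 v(y) = log(I*(C1 + 16*y)^(1/4))
 v(y) = log(-(C1 + 16*y)^(1/4))
 v(y) = log(C1 + 16*y)/4


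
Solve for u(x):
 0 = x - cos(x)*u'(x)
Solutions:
 u(x) = C1 + Integral(x/cos(x), x)


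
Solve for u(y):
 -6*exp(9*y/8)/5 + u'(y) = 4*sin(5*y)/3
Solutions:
 u(y) = C1 + 16*exp(9*y/8)/15 - 4*cos(5*y)/15


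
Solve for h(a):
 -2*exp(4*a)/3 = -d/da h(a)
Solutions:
 h(a) = C1 + exp(4*a)/6


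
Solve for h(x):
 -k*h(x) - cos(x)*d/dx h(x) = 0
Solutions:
 h(x) = C1*exp(k*(log(sin(x) - 1) - log(sin(x) + 1))/2)


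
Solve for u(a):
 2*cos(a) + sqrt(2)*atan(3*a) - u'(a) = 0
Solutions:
 u(a) = C1 + sqrt(2)*(a*atan(3*a) - log(9*a^2 + 1)/6) + 2*sin(a)


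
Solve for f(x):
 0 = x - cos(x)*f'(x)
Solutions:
 f(x) = C1 + Integral(x/cos(x), x)


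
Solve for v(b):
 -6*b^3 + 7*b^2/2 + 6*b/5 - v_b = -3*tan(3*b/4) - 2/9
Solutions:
 v(b) = C1 - 3*b^4/2 + 7*b^3/6 + 3*b^2/5 + 2*b/9 - 4*log(cos(3*b/4))


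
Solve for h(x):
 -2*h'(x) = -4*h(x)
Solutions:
 h(x) = C1*exp(2*x)


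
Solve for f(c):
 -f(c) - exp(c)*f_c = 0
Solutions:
 f(c) = C1*exp(exp(-c))


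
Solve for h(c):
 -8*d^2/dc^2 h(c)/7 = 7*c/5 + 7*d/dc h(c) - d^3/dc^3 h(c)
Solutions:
 h(c) = C1 + C2*exp(c*(4 - sqrt(359))/7) + C3*exp(c*(4 + sqrt(359))/7) - c^2/10 + 8*c/245


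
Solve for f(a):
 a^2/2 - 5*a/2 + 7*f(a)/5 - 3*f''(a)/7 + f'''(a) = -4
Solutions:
 f(a) = C1*exp(a*(10*10^(1/3)/(49*sqrt(2381) + 2391)^(1/3) + 20 + 10^(2/3)*(49*sqrt(2381) + 2391)^(1/3))/140)*sin(10^(1/3)*sqrt(3)*a*(-10^(1/3)*(49*sqrt(2381) + 2391)^(1/3) + 10/(49*sqrt(2381) + 2391)^(1/3))/140) + C2*exp(a*(10*10^(1/3)/(49*sqrt(2381) + 2391)^(1/3) + 20 + 10^(2/3)*(49*sqrt(2381) + 2391)^(1/3))/140)*cos(10^(1/3)*sqrt(3)*a*(-10^(1/3)*(49*sqrt(2381) + 2391)^(1/3) + 10/(49*sqrt(2381) + 2391)^(1/3))/140) + C3*exp(a*(-10^(2/3)*(49*sqrt(2381) + 2391)^(1/3) - 10*10^(1/3)/(49*sqrt(2381) + 2391)^(1/3) + 10)/70) - 5*a^2/14 + 25*a/14 - 1055/343


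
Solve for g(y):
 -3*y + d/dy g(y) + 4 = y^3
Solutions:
 g(y) = C1 + y^4/4 + 3*y^2/2 - 4*y


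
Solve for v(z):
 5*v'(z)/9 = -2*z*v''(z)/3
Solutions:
 v(z) = C1 + C2*z^(1/6)


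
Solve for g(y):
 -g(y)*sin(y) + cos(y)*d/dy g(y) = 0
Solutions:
 g(y) = C1/cos(y)


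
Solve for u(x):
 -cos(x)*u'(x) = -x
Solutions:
 u(x) = C1 + Integral(x/cos(x), x)


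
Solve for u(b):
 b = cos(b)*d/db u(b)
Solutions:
 u(b) = C1 + Integral(b/cos(b), b)


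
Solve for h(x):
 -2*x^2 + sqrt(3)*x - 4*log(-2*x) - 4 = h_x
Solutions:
 h(x) = C1 - 2*x^3/3 + sqrt(3)*x^2/2 - 4*x*log(-x) - 4*x*log(2)


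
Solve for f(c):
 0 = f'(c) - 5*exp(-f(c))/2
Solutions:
 f(c) = log(C1 + 5*c/2)


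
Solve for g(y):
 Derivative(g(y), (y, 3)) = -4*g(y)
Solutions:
 g(y) = C3*exp(-2^(2/3)*y) + (C1*sin(2^(2/3)*sqrt(3)*y/2) + C2*cos(2^(2/3)*sqrt(3)*y/2))*exp(2^(2/3)*y/2)


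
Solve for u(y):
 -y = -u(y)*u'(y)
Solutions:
 u(y) = -sqrt(C1 + y^2)
 u(y) = sqrt(C1 + y^2)


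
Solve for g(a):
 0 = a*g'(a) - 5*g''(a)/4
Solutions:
 g(a) = C1 + C2*erfi(sqrt(10)*a/5)


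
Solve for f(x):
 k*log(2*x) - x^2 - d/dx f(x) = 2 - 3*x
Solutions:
 f(x) = C1 + k*x*log(x) - k*x + k*x*log(2) - x^3/3 + 3*x^2/2 - 2*x


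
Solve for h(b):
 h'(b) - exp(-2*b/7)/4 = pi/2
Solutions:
 h(b) = C1 + pi*b/2 - 7*exp(-2*b/7)/8


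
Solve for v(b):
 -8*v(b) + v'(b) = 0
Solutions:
 v(b) = C1*exp(8*b)


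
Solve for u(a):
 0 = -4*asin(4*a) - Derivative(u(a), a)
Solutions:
 u(a) = C1 - 4*a*asin(4*a) - sqrt(1 - 16*a^2)


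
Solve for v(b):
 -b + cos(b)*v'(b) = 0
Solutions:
 v(b) = C1 + Integral(b/cos(b), b)


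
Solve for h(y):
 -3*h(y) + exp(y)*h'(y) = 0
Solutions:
 h(y) = C1*exp(-3*exp(-y))


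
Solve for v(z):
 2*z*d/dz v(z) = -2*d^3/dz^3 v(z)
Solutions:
 v(z) = C1 + Integral(C2*airyai(-z) + C3*airybi(-z), z)


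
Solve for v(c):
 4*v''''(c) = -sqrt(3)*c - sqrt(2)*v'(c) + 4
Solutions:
 v(c) = C1 + C4*exp(-sqrt(2)*c/2) - sqrt(6)*c^2/4 + 2*sqrt(2)*c + (C2*sin(sqrt(6)*c/4) + C3*cos(sqrt(6)*c/4))*exp(sqrt(2)*c/4)


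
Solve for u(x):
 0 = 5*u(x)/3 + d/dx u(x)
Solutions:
 u(x) = C1*exp(-5*x/3)


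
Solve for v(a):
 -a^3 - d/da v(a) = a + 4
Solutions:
 v(a) = C1 - a^4/4 - a^2/2 - 4*a


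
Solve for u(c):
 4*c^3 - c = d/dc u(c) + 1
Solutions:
 u(c) = C1 + c^4 - c^2/2 - c


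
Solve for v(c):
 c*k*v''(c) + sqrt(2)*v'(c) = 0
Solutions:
 v(c) = C1 + c^(((re(k) - sqrt(2))*re(k) + im(k)^2)/(re(k)^2 + im(k)^2))*(C2*sin(sqrt(2)*log(c)*Abs(im(k))/(re(k)^2 + im(k)^2)) + C3*cos(sqrt(2)*log(c)*im(k)/(re(k)^2 + im(k)^2)))


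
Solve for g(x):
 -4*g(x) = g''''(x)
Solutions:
 g(x) = (C1*sin(x) + C2*cos(x))*exp(-x) + (C3*sin(x) + C4*cos(x))*exp(x)


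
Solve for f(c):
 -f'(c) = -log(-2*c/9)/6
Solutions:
 f(c) = C1 + c*log(-c)/6 + c*(-2*log(3) - 1 + log(2))/6


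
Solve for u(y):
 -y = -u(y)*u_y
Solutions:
 u(y) = -sqrt(C1 + y^2)
 u(y) = sqrt(C1 + y^2)


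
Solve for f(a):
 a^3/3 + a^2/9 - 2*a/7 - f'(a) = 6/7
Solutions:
 f(a) = C1 + a^4/12 + a^3/27 - a^2/7 - 6*a/7


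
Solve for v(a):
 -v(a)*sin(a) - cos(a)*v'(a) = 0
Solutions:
 v(a) = C1*cos(a)


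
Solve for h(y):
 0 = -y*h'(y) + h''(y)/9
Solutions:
 h(y) = C1 + C2*erfi(3*sqrt(2)*y/2)


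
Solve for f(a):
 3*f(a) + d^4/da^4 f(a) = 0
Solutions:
 f(a) = (C1*sin(sqrt(2)*3^(1/4)*a/2) + C2*cos(sqrt(2)*3^(1/4)*a/2))*exp(-sqrt(2)*3^(1/4)*a/2) + (C3*sin(sqrt(2)*3^(1/4)*a/2) + C4*cos(sqrt(2)*3^(1/4)*a/2))*exp(sqrt(2)*3^(1/4)*a/2)


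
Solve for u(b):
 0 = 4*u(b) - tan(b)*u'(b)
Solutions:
 u(b) = C1*sin(b)^4


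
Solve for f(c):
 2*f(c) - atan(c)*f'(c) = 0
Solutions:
 f(c) = C1*exp(2*Integral(1/atan(c), c))


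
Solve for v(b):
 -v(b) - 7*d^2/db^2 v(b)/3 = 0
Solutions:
 v(b) = C1*sin(sqrt(21)*b/7) + C2*cos(sqrt(21)*b/7)


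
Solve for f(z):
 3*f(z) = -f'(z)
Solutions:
 f(z) = C1*exp(-3*z)


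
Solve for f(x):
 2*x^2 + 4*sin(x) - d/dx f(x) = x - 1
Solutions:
 f(x) = C1 + 2*x^3/3 - x^2/2 + x - 4*cos(x)


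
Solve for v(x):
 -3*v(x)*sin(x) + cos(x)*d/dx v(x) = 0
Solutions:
 v(x) = C1/cos(x)^3


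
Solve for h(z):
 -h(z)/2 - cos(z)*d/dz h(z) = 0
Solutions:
 h(z) = C1*(sin(z) - 1)^(1/4)/(sin(z) + 1)^(1/4)


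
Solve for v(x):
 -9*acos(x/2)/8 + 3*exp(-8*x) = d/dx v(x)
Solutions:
 v(x) = C1 - 9*x*acos(x/2)/8 + 9*sqrt(4 - x^2)/8 - 3*exp(-8*x)/8


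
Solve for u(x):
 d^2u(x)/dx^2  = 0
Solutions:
 u(x) = C1 + C2*x


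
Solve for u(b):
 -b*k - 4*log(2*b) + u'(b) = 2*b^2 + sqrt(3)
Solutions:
 u(b) = C1 + 2*b^3/3 + b^2*k/2 + 4*b*log(b) - 4*b + sqrt(3)*b + b*log(16)


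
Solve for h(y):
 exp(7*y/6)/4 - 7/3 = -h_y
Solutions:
 h(y) = C1 + 7*y/3 - 3*exp(7*y/6)/14


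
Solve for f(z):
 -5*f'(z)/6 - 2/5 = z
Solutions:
 f(z) = C1 - 3*z^2/5 - 12*z/25


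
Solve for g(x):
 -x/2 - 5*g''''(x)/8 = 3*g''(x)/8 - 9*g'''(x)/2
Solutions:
 g(x) = C1 + C2*x + C3*exp(x*(18 - sqrt(309))/5) + C4*exp(x*(sqrt(309) + 18)/5) - 2*x^3/9 - 8*x^2


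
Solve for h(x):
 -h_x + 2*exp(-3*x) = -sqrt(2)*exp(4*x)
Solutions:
 h(x) = C1 + sqrt(2)*exp(4*x)/4 - 2*exp(-3*x)/3


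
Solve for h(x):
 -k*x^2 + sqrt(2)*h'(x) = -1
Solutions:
 h(x) = C1 + sqrt(2)*k*x^3/6 - sqrt(2)*x/2


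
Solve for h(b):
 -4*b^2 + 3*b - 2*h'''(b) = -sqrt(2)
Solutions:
 h(b) = C1 + C2*b + C3*b^2 - b^5/30 + b^4/16 + sqrt(2)*b^3/12


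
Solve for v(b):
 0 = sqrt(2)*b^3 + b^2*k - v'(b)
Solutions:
 v(b) = C1 + sqrt(2)*b^4/4 + b^3*k/3


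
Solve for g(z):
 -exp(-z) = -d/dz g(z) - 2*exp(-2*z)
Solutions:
 g(z) = C1 - exp(-z) + exp(-2*z)


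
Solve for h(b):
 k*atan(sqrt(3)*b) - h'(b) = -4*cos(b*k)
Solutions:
 h(b) = C1 + k*(b*atan(sqrt(3)*b) - sqrt(3)*log(3*b^2 + 1)/6) + 4*Piecewise((sin(b*k)/k, Ne(k, 0)), (b, True))


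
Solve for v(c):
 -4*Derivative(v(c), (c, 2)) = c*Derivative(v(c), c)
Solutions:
 v(c) = C1 + C2*erf(sqrt(2)*c/4)


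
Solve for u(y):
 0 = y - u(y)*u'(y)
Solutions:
 u(y) = -sqrt(C1 + y^2)
 u(y) = sqrt(C1 + y^2)


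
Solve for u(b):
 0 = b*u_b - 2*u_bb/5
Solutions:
 u(b) = C1 + C2*erfi(sqrt(5)*b/2)


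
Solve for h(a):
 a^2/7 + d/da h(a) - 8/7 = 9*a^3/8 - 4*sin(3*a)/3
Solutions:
 h(a) = C1 + 9*a^4/32 - a^3/21 + 8*a/7 + 4*cos(3*a)/9


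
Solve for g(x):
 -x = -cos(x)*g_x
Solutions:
 g(x) = C1 + Integral(x/cos(x), x)


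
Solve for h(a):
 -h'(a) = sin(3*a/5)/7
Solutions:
 h(a) = C1 + 5*cos(3*a/5)/21


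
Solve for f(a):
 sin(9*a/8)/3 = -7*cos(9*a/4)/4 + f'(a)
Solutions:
 f(a) = C1 + 7*sin(9*a/4)/9 - 8*cos(9*a/8)/27


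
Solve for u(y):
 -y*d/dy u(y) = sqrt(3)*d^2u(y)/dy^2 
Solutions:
 u(y) = C1 + C2*erf(sqrt(2)*3^(3/4)*y/6)


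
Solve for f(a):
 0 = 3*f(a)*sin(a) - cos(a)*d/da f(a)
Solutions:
 f(a) = C1/cos(a)^3


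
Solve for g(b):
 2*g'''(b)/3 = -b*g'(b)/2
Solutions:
 g(b) = C1 + Integral(C2*airyai(-6^(1/3)*b/2) + C3*airybi(-6^(1/3)*b/2), b)


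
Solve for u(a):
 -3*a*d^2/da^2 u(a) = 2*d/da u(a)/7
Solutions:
 u(a) = C1 + C2*a^(19/21)


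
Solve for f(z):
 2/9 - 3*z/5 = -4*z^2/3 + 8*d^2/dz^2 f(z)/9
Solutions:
 f(z) = C1 + C2*z + z^4/8 - 9*z^3/80 + z^2/8


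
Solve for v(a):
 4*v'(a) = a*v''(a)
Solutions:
 v(a) = C1 + C2*a^5


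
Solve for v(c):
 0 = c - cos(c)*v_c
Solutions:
 v(c) = C1 + Integral(c/cos(c), c)


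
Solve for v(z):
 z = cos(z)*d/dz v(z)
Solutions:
 v(z) = C1 + Integral(z/cos(z), z)


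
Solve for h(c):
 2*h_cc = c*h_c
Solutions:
 h(c) = C1 + C2*erfi(c/2)


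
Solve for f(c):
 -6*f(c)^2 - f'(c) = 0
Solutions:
 f(c) = 1/(C1 + 6*c)


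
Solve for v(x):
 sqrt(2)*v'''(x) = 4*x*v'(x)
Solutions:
 v(x) = C1 + Integral(C2*airyai(sqrt(2)*x) + C3*airybi(sqrt(2)*x), x)


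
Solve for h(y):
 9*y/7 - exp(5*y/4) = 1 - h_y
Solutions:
 h(y) = C1 - 9*y^2/14 + y + 4*exp(5*y/4)/5
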